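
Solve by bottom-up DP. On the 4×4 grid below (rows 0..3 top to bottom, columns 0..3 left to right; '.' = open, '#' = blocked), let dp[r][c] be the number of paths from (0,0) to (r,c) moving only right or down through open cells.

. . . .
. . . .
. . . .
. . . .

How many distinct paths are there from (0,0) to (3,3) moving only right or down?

r\c   0   1   2   3
  0   1   1   1   1
  1   1   2   3   4
  2   1   3   6  10
  3   1   4  10  20

20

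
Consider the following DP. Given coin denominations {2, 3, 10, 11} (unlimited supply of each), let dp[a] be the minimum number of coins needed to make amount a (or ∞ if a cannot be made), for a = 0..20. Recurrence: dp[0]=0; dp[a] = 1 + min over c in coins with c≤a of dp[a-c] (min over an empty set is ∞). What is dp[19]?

4

 a  0  1  2  3  4  5  6  7  8  9 10 11 12 13 14 15 16 17 18 19 20
dp  0  -  1  1  2  2  2  3  3  3  1  1  2  2  2  3  3  3  4  4  2
(- denotes ∞ / unreachable)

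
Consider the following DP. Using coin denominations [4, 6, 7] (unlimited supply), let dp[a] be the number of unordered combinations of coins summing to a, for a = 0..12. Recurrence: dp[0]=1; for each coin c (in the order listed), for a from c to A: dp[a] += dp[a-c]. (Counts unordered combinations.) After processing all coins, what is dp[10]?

after  coin     0     1     2     3     4     5     6     7     8     9    10    11    12
          4     1     0     0     0     1     0     0     0     1     0     0     0     1
          6     1     0     0     0     1     0     1     0     1     0     1     0     2
          7     1     0     0     0     1     0     1     1     1     0     1     1     2

1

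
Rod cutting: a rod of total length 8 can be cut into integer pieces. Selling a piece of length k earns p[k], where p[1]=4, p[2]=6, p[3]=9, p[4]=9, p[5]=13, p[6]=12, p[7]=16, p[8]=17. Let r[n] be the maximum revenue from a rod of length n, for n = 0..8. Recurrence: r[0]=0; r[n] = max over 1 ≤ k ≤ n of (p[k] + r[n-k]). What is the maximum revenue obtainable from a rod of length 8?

32

   n    0    1    2    3    4    5    6    7    8
r[n]    0    4    8   12   16   20   24   28   32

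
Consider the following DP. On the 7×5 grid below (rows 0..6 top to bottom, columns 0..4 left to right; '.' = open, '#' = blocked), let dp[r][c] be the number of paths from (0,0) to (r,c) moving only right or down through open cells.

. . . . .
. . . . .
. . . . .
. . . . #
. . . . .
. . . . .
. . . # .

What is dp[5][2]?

21

r\c   0   1   2   3   4
  0   1   1   1   1   1
  1   1   2   3   4   5
  2   1   3   6  10  15
  3   1   4  10  20   0
  4   1   5  15  35  35
  5   1   6  21  56  91
  6   1   7  28   0  91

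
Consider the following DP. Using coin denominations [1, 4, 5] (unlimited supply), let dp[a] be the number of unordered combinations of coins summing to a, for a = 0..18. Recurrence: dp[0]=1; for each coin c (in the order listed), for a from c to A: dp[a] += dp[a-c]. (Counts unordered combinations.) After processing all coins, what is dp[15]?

after  coin     0     1     2     3     4     5     6     7     8     9    10    11    12    13    14    15    16    17    18
          1     1     1     1     1     1     1     1     1     1     1     1     1     1     1     1     1     1     1     1
          4     1     1     1     1     2     2     2     2     3     3     3     3     4     4     4     4     5     5     5
          5     1     1     1     1     2     3     3     3     4     5     6     6     7     8     9    10    11    12    13

10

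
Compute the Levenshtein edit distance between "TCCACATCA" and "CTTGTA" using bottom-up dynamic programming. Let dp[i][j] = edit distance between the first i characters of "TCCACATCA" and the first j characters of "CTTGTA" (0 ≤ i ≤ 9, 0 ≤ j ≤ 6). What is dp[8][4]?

6

   ''  C  T  T  G  T  A
''  0  1  2  3  4  5  6
 T  1  1  1  2  3  4  5
 C  2  1  2  2  3  4  5
 C  3  2  2  3  3  4  5
 A  4  3  3  3  4  4  4
 C  5  4  4  4  4  5  5
 A  6  5  5  5  5  5  5
 T  7  6  5  5  6  5  6
 C  8  7  6  6  6  6  6
 A  9  8  7  7  7  7  6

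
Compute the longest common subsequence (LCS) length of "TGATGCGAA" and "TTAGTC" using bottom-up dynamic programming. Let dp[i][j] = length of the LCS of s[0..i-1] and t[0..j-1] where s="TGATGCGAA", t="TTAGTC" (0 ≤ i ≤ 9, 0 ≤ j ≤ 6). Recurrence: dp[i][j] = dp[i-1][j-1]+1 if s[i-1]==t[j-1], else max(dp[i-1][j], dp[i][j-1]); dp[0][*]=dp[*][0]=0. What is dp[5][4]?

   ''  T  T  A  G  T  C
''  0  0  0  0  0  0  0
 T  0  1  1  1  1  1  1
 G  0  1  1  1  2  2  2
 A  0  1  1  2  2  2  2
 T  0  1  2  2  2  3  3
 G  0  1  2  2  3  3  3
 C  0  1  2  2  3  3  4
 G  0  1  2  2  3  3  4
 A  0  1  2  3  3  3  4
 A  0  1  2  3  3  3  4

3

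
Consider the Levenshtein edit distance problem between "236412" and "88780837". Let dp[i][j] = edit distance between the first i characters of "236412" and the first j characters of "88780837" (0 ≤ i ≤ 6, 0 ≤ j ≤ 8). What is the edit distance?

8

   ''  8  8  7  8  0  8  3  7
''  0  1  2  3  4  5  6  7  8
 2  1  1  2  3  4  5  6  7  8
 3  2  2  2  3  4  5  6  6  7
 6  3  3  3  3  4  5  6  7  7
 4  4  4  4  4  4  5  6  7  8
 1  5  5  5  5  5  5  6  7  8
 2  6  6  6  6  6  6  6  7  8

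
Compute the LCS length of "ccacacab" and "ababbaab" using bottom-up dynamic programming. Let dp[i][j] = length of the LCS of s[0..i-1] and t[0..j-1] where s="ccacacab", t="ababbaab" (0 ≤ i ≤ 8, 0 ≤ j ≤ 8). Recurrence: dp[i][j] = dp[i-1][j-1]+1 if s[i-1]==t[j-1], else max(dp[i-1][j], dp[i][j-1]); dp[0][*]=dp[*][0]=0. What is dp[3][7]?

1

   ''  a  b  a  b  b  a  a  b
''  0  0  0  0  0  0  0  0  0
 c  0  0  0  0  0  0  0  0  0
 c  0  0  0  0  0  0  0  0  0
 a  0  1  1  1  1  1  1  1  1
 c  0  1  1  1  1  1  1  1  1
 a  0  1  1  2  2  2  2  2  2
 c  0  1  1  2  2  2  2  2  2
 a  0  1  1  2  2  2  3  3  3
 b  0  1  2  2  3  3  3  3  4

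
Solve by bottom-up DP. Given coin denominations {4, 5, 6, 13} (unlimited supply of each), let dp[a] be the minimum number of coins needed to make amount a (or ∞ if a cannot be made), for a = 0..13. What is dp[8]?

2

 a  0  1  2  3  4  5  6  7  8  9 10 11 12 13
dp  0  -  -  -  1  1  1  -  2  2  2  2  2  1
(- denotes ∞ / unreachable)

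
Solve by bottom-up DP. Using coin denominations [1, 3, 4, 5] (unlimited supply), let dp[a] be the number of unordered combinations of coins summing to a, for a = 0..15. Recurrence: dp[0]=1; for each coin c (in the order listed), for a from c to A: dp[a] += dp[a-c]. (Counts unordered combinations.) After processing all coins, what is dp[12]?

after  coin     0     1     2     3     4     5     6     7     8     9    10    11    12    13    14    15
          1     1     1     1     1     1     1     1     1     1     1     1     1     1     1     1     1
          3     1     1     1     2     2     2     3     3     3     4     4     4     5     5     5     6
          4     1     1     1     2     3     3     4     5     6     7     8     9    11    12    13    15
          5     1     1     1     2     3     4     5     6     8    10    12    14    17    20    23    27

17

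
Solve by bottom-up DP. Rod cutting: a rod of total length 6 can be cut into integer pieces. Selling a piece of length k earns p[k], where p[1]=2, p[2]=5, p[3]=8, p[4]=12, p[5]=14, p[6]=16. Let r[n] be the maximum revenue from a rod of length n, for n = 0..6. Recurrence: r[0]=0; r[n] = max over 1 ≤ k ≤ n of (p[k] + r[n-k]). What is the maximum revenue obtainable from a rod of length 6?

17

   n    0    1    2    3    4    5    6
r[n]    0    2    5    8   12   14   17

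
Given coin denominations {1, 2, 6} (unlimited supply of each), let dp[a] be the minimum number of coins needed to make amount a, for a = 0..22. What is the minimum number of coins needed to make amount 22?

5

 a  0  1  2  3  4  5  6  7  8  9 10 11 12 13 14 15 16 17 18 19 20 21 22
dp  0  1  1  2  2  3  1  2  2  3  3  4  2  3  3  4  4  5  3  4  4  5  5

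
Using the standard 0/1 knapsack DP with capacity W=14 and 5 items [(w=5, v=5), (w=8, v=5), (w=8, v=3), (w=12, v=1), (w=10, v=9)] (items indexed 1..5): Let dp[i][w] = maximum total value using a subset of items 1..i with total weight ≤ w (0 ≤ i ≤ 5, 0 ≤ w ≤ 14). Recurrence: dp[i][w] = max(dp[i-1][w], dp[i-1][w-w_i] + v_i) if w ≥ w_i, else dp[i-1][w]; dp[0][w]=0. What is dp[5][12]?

i\w   0   1   2   3   4   5   6   7   8   9  10  11  12  13  14
  0   0   0   0   0   0   0   0   0   0   0   0   0   0   0   0
  1   0   0   0   0   0   5   5   5   5   5   5   5   5   5   5
  2   0   0   0   0   0   5   5   5   5   5   5   5   5  10  10
  3   0   0   0   0   0   5   5   5   5   5   5   5   5  10  10
  4   0   0   0   0   0   5   5   5   5   5   5   5   5  10  10
  5   0   0   0   0   0   5   5   5   5   5   9   9   9  10  10

9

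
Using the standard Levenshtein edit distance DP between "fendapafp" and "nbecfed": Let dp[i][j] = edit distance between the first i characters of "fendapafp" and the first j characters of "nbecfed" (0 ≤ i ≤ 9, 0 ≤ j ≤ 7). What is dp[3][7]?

   ''  n  b  e  c  f  e  d
''  0  1  2  3  4  5  6  7
 f  1  1  2  3  4  4  5  6
 e  2  2  2  2  3  4  4  5
 n  3  2  3  3  3  4  5  5
 d  4  3  3  4  4  4  5  5
 a  5  4  4  4  5  5  5  6
 p  6  5  5  5  5  6  6  6
 a  7  6  6  6  6  6  7  7
 f  8  7  7  7  7  6  7  8
 p  9  8  8  8  8  7  7  8

5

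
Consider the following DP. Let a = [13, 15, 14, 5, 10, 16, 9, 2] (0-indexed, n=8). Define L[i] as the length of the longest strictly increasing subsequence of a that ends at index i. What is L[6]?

   i    0    1    2    3    4    5    6    7
a[i]   13   15   14    5   10   16    9    2
L[i]    1    2    2    1    2    3    2    1

2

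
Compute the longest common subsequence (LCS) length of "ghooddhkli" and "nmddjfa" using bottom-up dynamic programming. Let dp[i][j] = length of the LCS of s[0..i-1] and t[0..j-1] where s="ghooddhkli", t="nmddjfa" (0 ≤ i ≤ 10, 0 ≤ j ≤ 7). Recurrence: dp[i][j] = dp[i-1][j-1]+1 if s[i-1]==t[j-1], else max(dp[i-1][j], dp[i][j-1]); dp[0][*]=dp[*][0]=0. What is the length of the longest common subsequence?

2

   ''  n  m  d  d  j  f  a
''  0  0  0  0  0  0  0  0
 g  0  0  0  0  0  0  0  0
 h  0  0  0  0  0  0  0  0
 o  0  0  0  0  0  0  0  0
 o  0  0  0  0  0  0  0  0
 d  0  0  0  1  1  1  1  1
 d  0  0  0  1  2  2  2  2
 h  0  0  0  1  2  2  2  2
 k  0  0  0  1  2  2  2  2
 l  0  0  0  1  2  2  2  2
 i  0  0  0  1  2  2  2  2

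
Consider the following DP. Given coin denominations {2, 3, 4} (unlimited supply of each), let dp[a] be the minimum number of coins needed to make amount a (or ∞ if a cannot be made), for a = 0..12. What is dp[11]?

3

 a  0  1  2  3  4  5  6  7  8  9 10 11 12
dp  0  -  1  1  1  2  2  2  2  3  3  3  3
(- denotes ∞ / unreachable)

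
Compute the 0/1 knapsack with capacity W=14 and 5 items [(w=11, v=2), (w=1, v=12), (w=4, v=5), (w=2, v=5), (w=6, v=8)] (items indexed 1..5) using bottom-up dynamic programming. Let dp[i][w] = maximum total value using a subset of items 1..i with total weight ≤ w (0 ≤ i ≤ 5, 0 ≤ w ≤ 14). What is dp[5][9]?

i\w   0   1   2   3   4   5   6   7   8   9  10  11  12  13  14
  0   0   0   0   0   0   0   0   0   0   0   0   0   0   0   0
  1   0   0   0   0   0   0   0   0   0   0   0   2   2   2   2
  2   0  12  12  12  12  12  12  12  12  12  12  12  14  14  14
  3   0  12  12  12  12  17  17  17  17  17  17  17  17  17  17
  4   0  12  12  17  17  17  17  22  22  22  22  22  22  22  22
  5   0  12  12  17  17  17  17  22  22  25  25  25  25  30  30

25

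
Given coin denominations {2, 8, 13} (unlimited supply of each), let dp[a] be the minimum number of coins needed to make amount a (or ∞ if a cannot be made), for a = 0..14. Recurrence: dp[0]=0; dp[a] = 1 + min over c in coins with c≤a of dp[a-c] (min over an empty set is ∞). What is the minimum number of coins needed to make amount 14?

4

 a  0  1  2  3  4  5  6  7  8  9 10 11 12 13 14
dp  0  -  1  -  2  -  3  -  1  -  2  -  3  1  4
(- denotes ∞ / unreachable)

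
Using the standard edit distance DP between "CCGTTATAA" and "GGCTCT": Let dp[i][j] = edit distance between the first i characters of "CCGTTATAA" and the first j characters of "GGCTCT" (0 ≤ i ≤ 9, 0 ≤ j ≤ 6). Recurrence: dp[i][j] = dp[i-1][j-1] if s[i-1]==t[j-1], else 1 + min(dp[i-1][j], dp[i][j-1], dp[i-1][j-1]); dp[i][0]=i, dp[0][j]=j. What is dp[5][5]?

   ''  G  G  C  T  C  T
''  0  1  2  3  4  5  6
 C  1  1  2  2  3  4  5
 C  2  2  2  2  3  3  4
 G  3  2  2  3  3  4  4
 T  4  3  3  3  3  4  4
 T  5  4  4  4  3  4  4
 A  6  5  5  5  4  4  5
 T  7  6  6  6  5  5  4
 A  8  7  7  7  6  6  5
 A  9  8  8  8  7  7  6

4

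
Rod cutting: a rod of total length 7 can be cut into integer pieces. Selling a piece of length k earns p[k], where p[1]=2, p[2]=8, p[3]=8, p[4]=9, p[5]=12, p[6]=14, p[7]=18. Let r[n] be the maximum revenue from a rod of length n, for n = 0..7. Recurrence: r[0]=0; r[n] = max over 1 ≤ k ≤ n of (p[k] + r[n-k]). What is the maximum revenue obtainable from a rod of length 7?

26

   n    0    1    2    3    4    5    6    7
r[n]    0    2    8   10   16   18   24   26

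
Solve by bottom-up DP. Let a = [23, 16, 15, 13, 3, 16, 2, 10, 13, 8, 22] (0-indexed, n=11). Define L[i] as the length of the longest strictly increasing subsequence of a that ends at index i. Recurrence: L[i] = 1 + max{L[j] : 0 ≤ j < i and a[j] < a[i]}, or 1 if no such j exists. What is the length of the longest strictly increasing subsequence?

4

   i    0    1    2    3    4    5    6    7    8    9   10
a[i]   23   16   15   13    3   16    2   10   13    8   22
L[i]    1    1    1    1    1    2    1    2    3    2    4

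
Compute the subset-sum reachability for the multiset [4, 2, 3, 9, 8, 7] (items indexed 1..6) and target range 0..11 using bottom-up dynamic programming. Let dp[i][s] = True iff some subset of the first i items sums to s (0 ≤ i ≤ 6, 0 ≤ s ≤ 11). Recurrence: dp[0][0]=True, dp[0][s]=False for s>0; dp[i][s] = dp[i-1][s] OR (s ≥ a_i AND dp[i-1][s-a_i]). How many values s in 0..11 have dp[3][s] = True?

i\s   0   1   2   3   4   5   6   7   8   9  10  11
  0   T   F   F   F   F   F   F   F   F   F   F   F
  1   T   F   F   F   T   F   F   F   F   F   F   F
  2   T   F   T   F   T   F   T   F   F   F   F   F
  3   T   F   T   T   T   T   T   T   F   T   F   F
  4   T   F   T   T   T   T   T   T   F   T   F   T
  5   T   F   T   T   T   T   T   T   T   T   T   T
  6   T   F   T   T   T   T   T   T   T   T   T   T

8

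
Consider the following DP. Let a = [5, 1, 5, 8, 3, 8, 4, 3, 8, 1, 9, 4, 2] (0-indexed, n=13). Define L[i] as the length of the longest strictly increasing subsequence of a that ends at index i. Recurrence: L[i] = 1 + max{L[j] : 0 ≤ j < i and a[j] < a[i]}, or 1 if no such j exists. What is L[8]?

4

   i    0    1    2    3    4    5    6    7    8    9   10   11   12
a[i]    5    1    5    8    3    8    4    3    8    1    9    4    2
L[i]    1    1    2    3    2    3    3    2    4    1    5    3    2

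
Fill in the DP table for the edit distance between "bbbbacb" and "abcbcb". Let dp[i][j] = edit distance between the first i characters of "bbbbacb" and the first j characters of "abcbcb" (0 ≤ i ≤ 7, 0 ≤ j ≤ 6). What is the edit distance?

   ''  a  b  c  b  c  b
''  0  1  2  3  4  5  6
 b  1  1  1  2  3  4  5
 b  2  2  1  2  2  3  4
 b  3  3  2  2  2  3  3
 b  4  4  3  3  2  3  3
 a  5  4  4  4  3  3  4
 c  6  5  5  4  4  3  4
 b  7  6  5  5  4  4  3

3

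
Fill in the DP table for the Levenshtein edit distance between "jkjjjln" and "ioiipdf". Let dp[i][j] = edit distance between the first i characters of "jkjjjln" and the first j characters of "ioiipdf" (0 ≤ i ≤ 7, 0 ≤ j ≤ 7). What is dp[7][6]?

   ''  i  o  i  i  p  d  f
''  0  1  2  3  4  5  6  7
 j  1  1  2  3  4  5  6  7
 k  2  2  2  3  4  5  6  7
 j  3  3  3  3  4  5  6  7
 j  4  4  4  4  4  5  6  7
 j  5  5  5  5  5  5  6  7
 l  6  6  6  6  6  6  6  7
 n  7  7  7  7  7  7  7  7

7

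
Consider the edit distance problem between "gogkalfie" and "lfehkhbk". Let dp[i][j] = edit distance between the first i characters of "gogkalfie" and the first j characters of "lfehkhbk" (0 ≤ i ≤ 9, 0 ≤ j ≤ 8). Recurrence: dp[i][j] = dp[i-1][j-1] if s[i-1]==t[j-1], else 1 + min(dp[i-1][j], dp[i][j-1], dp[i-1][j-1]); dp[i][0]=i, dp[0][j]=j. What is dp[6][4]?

6

   ''  l  f  e  h  k  h  b  k
''  0  1  2  3  4  5  6  7  8
 g  1  1  2  3  4  5  6  7  8
 o  2  2  2  3  4  5  6  7  8
 g  3  3  3  3  4  5  6  7  8
 k  4  4  4  4  4  4  5  6  7
 a  5  5  5  5  5  5  5  6  7
 l  6  5  6  6  6  6  6  6  7
 f  7  6  5  6  7  7  7  7  7
 i  8  7  6  6  7  8  8  8  8
 e  9  8  7  6  7  8  9  9  9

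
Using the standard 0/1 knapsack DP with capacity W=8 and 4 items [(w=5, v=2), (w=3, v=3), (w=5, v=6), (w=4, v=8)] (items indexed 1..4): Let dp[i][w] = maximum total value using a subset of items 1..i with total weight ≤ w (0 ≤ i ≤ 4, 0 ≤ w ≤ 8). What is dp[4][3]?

3

i\w   0   1   2   3   4   5   6   7   8
  0   0   0   0   0   0   0   0   0   0
  1   0   0   0   0   0   2   2   2   2
  2   0   0   0   3   3   3   3   3   5
  3   0   0   0   3   3   6   6   6   9
  4   0   0   0   3   8   8   8  11  11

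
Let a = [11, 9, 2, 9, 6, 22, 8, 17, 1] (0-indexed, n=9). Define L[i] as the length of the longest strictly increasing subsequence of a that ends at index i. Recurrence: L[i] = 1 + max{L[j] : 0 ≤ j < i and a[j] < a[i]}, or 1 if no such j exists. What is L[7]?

4

   i    0    1    2    3    4    5    6    7    8
a[i]   11    9    2    9    6   22    8   17    1
L[i]    1    1    1    2    2    3    3    4    1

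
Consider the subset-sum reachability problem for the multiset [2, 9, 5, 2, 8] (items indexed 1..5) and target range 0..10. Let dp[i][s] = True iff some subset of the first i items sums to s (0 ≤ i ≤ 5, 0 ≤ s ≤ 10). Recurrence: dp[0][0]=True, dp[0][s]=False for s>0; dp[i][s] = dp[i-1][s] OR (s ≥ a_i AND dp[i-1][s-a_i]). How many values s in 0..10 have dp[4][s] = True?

6

i\s   0   1   2   3   4   5   6   7   8   9  10
  0   T   F   F   F   F   F   F   F   F   F   F
  1   T   F   T   F   F   F   F   F   F   F   F
  2   T   F   T   F   F   F   F   F   F   T   F
  3   T   F   T   F   F   T   F   T   F   T   F
  4   T   F   T   F   T   T   F   T   F   T   F
  5   T   F   T   F   T   T   F   T   T   T   T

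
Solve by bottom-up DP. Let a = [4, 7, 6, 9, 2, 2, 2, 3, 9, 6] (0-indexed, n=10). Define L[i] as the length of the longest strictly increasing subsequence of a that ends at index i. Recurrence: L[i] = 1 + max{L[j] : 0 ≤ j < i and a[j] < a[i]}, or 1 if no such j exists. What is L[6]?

1

   i    0    1    2    3    4    5    6    7    8    9
a[i]    4    7    6    9    2    2    2    3    9    6
L[i]    1    2    2    3    1    1    1    2    3    3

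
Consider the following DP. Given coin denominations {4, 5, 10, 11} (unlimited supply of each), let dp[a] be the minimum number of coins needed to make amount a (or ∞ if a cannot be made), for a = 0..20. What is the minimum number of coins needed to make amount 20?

 a  0  1  2  3  4  5  6  7  8  9 10 11 12 13 14 15 16 17 18 19 20
dp  0  -  -  -  1  1  -  -  2  2  1  1  3  3  2  2  2  4  3  3  2
(- denotes ∞ / unreachable)

2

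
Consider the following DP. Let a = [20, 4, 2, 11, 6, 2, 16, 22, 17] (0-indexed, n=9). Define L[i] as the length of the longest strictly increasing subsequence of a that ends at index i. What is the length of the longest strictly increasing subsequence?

   i    0    1    2    3    4    5    6    7    8
a[i]   20    4    2   11    6    2   16   22   17
L[i]    1    1    1    2    2    1    3    4    4

4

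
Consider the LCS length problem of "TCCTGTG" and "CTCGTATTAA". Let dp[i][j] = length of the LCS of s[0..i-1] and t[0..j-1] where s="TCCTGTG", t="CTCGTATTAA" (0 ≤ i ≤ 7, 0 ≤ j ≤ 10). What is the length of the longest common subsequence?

4

   ''  C  T  C  G  T  A  T  T  A  A
''  0  0  0  0  0  0  0  0  0  0  0
 T  0  0  1  1  1  1  1  1  1  1  1
 C  0  1  1  2  2  2  2  2  2  2  2
 C  0  1  1  2  2  2  2  2  2  2  2
 T  0  1  2  2  2  3  3  3  3  3  3
 G  0  1  2  2  3  3  3  3  3  3  3
 T  0  1  2  2  3  4  4  4  4  4  4
 G  0  1  2  2  3  4  4  4  4  4  4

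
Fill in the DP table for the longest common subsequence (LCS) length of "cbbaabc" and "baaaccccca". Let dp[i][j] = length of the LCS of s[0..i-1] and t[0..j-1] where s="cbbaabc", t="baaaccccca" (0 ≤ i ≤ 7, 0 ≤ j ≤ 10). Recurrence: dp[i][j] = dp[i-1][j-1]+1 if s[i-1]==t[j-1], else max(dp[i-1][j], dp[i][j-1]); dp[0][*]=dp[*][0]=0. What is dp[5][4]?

3

   ''  b  a  a  a  c  c  c  c  c  a
''  0  0  0  0  0  0  0  0  0  0  0
 c  0  0  0  0  0  1  1  1  1  1  1
 b  0  1  1  1  1  1  1  1  1  1  1
 b  0  1  1  1  1  1  1  1  1  1  1
 a  0  1  2  2  2  2  2  2  2  2  2
 a  0  1  2  3  3  3  3  3  3  3  3
 b  0  1  2  3  3  3  3  3  3  3  3
 c  0  1  2  3  3  4  4  4  4  4  4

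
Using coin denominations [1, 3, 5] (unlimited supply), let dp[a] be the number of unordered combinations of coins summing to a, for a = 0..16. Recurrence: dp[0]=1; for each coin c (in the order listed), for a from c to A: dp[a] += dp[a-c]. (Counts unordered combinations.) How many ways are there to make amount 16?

after  coin     0     1     2     3     4     5     6     7     8     9    10    11    12    13    14    15    16
          1     1     1     1     1     1     1     1     1     1     1     1     1     1     1     1     1     1
          3     1     1     1     2     2     2     3     3     3     4     4     4     5     5     5     6     6
          5     1     1     1     2     2     3     4     4     5     6     7     8     9    10    11    13    14

14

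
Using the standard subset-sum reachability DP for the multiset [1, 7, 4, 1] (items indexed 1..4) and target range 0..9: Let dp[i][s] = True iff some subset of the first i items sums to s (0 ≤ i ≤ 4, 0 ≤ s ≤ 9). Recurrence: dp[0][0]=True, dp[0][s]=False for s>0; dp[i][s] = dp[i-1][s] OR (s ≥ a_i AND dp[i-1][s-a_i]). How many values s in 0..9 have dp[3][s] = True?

6

i\s   0   1   2   3   4   5   6   7   8   9
  0   T   F   F   F   F   F   F   F   F   F
  1   T   T   F   F   F   F   F   F   F   F
  2   T   T   F   F   F   F   F   T   T   F
  3   T   T   F   F   T   T   F   T   T   F
  4   T   T   T   F   T   T   T   T   T   T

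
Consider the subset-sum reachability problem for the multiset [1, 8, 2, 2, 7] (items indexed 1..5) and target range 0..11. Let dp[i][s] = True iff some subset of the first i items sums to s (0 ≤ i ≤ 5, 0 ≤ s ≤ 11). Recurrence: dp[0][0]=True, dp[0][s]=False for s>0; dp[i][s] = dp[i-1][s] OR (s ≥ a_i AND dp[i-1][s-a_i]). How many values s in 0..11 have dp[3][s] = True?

8

i\s   0   1   2   3   4   5   6   7   8   9  10  11
  0   T   F   F   F   F   F   F   F   F   F   F   F
  1   T   T   F   F   F   F   F   F   F   F   F   F
  2   T   T   F   F   F   F   F   F   T   T   F   F
  3   T   T   T   T   F   F   F   F   T   T   T   T
  4   T   T   T   T   T   T   F   F   T   T   T   T
  5   T   T   T   T   T   T   F   T   T   T   T   T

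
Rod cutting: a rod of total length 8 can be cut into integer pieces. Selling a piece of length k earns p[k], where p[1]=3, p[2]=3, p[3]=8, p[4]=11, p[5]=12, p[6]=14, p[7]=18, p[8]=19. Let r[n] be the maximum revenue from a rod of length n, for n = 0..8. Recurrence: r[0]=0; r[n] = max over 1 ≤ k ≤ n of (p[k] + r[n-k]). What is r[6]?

   n    0    1    2    3    4    5    6    7    8
r[n]    0    3    6    9   12   15   18   21   24

18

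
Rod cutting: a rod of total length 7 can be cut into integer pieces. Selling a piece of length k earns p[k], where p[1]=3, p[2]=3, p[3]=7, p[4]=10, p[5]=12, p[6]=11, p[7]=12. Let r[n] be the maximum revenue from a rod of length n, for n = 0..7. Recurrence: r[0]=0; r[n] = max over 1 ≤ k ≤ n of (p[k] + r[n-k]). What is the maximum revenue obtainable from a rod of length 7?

21

   n    0    1    2    3    4    5    6    7
r[n]    0    3    6    9   12   15   18   21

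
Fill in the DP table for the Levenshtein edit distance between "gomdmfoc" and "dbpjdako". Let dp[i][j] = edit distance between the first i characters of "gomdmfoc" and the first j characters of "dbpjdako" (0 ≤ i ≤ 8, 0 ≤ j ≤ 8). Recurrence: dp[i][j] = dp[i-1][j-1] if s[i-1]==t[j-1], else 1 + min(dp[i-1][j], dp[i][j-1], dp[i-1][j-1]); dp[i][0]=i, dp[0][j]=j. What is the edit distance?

7

   ''  d  b  p  j  d  a  k  o
''  0  1  2  3  4  5  6  7  8
 g  1  1  2  3  4  5  6  7  8
 o  2  2  2  3  4  5  6  7  7
 m  3  3  3  3  4  5  6  7  8
 d  4  3  4  4  4  4  5  6  7
 m  5  4  4  5  5  5  5  6  7
 f  6  5  5  5  6  6  6  6  7
 o  7  6  6  6  6  7  7  7  6
 c  8  7  7  7  7  7  8  8  7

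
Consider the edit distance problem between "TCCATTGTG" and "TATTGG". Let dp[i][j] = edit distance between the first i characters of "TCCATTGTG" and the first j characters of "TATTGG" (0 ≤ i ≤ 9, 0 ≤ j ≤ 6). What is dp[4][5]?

4

   ''  T  A  T  T  G  G
''  0  1  2  3  4  5  6
 T  1  0  1  2  3  4  5
 C  2  1  1  2  3  4  5
 C  3  2  2  2  3  4  5
 A  4  3  2  3  3  4  5
 T  5  4  3  2  3  4  5
 T  6  5  4  3  2  3  4
 G  7  6  5  4  3  2  3
 T  8  7  6  5  4  3  3
 G  9  8  7  6  5  4  3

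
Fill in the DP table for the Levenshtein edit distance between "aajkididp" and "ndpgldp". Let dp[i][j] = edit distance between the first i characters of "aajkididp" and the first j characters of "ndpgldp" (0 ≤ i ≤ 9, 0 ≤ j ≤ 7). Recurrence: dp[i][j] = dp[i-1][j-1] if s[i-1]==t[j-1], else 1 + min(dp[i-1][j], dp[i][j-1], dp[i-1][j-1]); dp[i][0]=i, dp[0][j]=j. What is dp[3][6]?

6

   ''  n  d  p  g  l  d  p
''  0  1  2  3  4  5  6  7
 a  1  1  2  3  4  5  6  7
 a  2  2  2  3  4  5  6  7
 j  3  3  3  3  4  5  6  7
 k  4  4  4  4  4  5  6  7
 i  5  5  5  5  5  5  6  7
 d  6  6  5  6  6  6  5  6
 i  7  7  6  6  7  7  6  6
 d  8  8  7  7  7  8  7  7
 p  9  9  8  7  8  8  8  7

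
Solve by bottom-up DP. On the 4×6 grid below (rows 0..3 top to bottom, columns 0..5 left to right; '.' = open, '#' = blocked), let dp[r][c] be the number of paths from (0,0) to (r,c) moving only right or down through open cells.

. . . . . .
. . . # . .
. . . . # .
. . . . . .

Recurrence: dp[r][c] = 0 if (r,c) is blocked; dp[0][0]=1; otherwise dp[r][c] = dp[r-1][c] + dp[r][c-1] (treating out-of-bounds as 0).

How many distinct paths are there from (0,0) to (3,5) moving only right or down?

18

r\c   0   1   2   3   4   5
  0   1   1   1   1   1   1
  1   1   2   3   0   1   2
  2   1   3   6   6   0   2
  3   1   4  10  16  16  18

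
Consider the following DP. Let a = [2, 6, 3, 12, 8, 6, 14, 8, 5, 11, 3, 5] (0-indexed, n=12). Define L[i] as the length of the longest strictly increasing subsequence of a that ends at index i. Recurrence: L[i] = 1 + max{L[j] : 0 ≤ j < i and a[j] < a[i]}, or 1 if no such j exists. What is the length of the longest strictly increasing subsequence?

5

   i    0    1    2    3    4    5    6    7    8    9   10   11
a[i]    2    6    3   12    8    6   14    8    5   11    3    5
L[i]    1    2    2    3    3    3    4    4    3    5    2    3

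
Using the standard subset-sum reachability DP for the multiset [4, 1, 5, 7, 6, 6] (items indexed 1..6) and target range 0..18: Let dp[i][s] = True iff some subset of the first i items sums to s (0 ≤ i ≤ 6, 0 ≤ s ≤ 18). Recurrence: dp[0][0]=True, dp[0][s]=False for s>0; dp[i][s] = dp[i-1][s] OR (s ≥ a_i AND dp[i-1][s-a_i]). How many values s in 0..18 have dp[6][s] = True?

i\s   0   1   2   3   4   5   6   7   8   9  10  11  12  13  14  15  16  17  18
  0   T   F   F   F   F   F   F   F   F   F   F   F   F   F   F   F   F   F   F
  1   T   F   F   F   T   F   F   F   F   F   F   F   F   F   F   F   F   F   F
  2   T   T   F   F   T   T   F   F   F   F   F   F   F   F   F   F   F   F   F
  3   T   T   F   F   T   T   T   F   F   T   T   F   F   F   F   F   F   F   F
  4   T   T   F   F   T   T   T   T   T   T   T   T   T   T   F   F   T   T   F
  5   T   T   F   F   T   T   T   T   T   T   T   T   T   T   T   T   T   T   T
  6   T   T   F   F   T   T   T   T   T   T   T   T   T   T   T   T   T   T   T

17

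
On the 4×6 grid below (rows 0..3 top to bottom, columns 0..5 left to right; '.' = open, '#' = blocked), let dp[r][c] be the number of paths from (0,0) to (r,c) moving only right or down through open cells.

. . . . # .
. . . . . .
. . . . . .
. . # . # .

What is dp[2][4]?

14

r\c   0   1   2   3   4   5
  0   1   1   1   1   0   0
  1   1   2   3   4   4   4
  2   1   3   6  10  14  18
  3   1   4   0  10   0  18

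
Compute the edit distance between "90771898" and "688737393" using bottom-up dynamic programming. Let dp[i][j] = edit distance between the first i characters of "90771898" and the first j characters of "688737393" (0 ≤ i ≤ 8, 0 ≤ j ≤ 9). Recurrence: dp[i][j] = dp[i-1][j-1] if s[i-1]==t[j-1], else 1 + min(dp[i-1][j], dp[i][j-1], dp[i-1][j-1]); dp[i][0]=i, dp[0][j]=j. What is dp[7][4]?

   ''  6  8  8  7  3  7  3  9  3
''  0  1  2  3  4  5  6  7  8  9
 9  1  1  2  3  4  5  6  7  7  8
 0  2  2  2  3  4  5  6  7  8  8
 7  3  3  3  3  3  4  5  6  7  8
 7  4  4  4  4  3  4  4  5  6  7
 1  5  5  5  5  4  4  5  5  6  7
 8  6  6  5  5  5  5  5  6  6  7
 9  7  7  6  6  6  6  6  6  6  7
 8  8  8  7  6  7  7  7  7  7  7

6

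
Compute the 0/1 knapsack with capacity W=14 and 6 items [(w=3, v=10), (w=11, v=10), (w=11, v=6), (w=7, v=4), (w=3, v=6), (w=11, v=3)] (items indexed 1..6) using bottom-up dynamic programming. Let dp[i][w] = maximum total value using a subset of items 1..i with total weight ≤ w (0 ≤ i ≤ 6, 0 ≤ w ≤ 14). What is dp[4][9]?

i\w   0   1   2   3   4   5   6   7   8   9  10  11  12  13  14
  0   0   0   0   0   0   0   0   0   0   0   0   0   0   0   0
  1   0   0   0  10  10  10  10  10  10  10  10  10  10  10  10
  2   0   0   0  10  10  10  10  10  10  10  10  10  10  10  20
  3   0   0   0  10  10  10  10  10  10  10  10  10  10  10  20
  4   0   0   0  10  10  10  10  10  10  10  14  14  14  14  20
  5   0   0   0  10  10  10  16  16  16  16  16  16  16  20  20
  6   0   0   0  10  10  10  16  16  16  16  16  16  16  20  20

10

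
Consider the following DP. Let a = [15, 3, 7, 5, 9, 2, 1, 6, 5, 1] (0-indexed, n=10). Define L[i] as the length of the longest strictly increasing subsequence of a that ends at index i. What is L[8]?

   i    0    1    2    3    4    5    6    7    8    9
a[i]   15    3    7    5    9    2    1    6    5    1
L[i]    1    1    2    2    3    1    1    3    2    1

2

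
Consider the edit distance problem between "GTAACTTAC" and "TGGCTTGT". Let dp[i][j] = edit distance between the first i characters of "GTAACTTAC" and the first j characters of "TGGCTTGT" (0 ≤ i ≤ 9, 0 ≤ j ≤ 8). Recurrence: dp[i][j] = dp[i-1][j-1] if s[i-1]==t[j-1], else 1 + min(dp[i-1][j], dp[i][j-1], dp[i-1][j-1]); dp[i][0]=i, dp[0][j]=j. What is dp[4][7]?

5

   ''  T  G  G  C  T  T  G  T
''  0  1  2  3  4  5  6  7  8
 G  1  1  1  2  3  4  5  6  7
 T  2  1  2  2  3  3  4  5  6
 A  3  2  2  3  3  4  4  5  6
 A  4  3  3  3  4  4  5  5  6
 C  5  4  4  4  3  4  5  6  6
 T  6  5  5  5  4  3  4  5  6
 T  7  6  6  6  5  4  3  4  5
 A  8  7  7  7  6  5  4  4  5
 C  9  8  8  8  7  6  5  5  5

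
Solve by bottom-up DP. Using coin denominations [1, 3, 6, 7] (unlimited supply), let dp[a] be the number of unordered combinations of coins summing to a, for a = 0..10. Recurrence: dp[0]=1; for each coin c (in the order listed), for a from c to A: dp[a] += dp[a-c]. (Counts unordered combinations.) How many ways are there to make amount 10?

after  coin     0     1     2     3     4     5     6     7     8     9    10
          1     1     1     1     1     1     1     1     1     1     1     1
          3     1     1     1     2     2     2     3     3     3     4     4
          6     1     1     1     2     2     2     4     4     4     6     6
          7     1     1     1     2     2     2     4     5     5     7     8

8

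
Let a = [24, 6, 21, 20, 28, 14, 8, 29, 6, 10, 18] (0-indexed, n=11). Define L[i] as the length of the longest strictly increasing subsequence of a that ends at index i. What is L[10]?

4

   i    0    1    2    3    4    5    6    7    8    9   10
a[i]   24    6   21   20   28   14    8   29    6   10   18
L[i]    1    1    2    2    3    2    2    4    1    3    4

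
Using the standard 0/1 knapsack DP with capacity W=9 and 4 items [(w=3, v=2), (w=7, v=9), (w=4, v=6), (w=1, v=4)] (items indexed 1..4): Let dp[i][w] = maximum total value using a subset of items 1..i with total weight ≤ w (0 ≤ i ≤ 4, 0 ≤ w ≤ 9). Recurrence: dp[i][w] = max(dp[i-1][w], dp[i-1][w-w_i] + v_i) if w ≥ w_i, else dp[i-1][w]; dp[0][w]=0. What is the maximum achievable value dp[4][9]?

i\w   0   1   2   3   4   5   6   7   8   9
  0   0   0   0   0   0   0   0   0   0   0
  1   0   0   0   2   2   2   2   2   2   2
  2   0   0   0   2   2   2   2   9   9   9
  3   0   0   0   2   6   6   6   9   9   9
  4   0   4   4   4   6  10  10  10  13  13

13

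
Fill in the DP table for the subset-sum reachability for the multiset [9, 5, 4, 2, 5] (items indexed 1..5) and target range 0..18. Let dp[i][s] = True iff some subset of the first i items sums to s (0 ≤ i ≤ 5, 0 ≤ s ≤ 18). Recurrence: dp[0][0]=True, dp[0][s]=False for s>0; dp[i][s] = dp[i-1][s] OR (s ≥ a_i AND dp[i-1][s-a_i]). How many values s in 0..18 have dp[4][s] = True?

i\s   0   1   2   3   4   5   6   7   8   9  10  11  12  13  14  15  16  17  18
  0   T   F   F   F   F   F   F   F   F   F   F   F   F   F   F   F   F   F   F
  1   T   F   F   F   F   F   F   F   F   T   F   F   F   F   F   F   F   F   F
  2   T   F   F   F   F   T   F   F   F   T   F   F   F   F   T   F   F   F   F
  3   T   F   F   F   T   T   F   F   F   T   F   F   F   T   T   F   F   F   T
  4   T   F   T   F   T   T   T   T   F   T   F   T   F   T   T   T   T   F   T
  5   T   F   T   F   T   T   T   T   F   T   T   T   T   T   T   T   T   F   T

13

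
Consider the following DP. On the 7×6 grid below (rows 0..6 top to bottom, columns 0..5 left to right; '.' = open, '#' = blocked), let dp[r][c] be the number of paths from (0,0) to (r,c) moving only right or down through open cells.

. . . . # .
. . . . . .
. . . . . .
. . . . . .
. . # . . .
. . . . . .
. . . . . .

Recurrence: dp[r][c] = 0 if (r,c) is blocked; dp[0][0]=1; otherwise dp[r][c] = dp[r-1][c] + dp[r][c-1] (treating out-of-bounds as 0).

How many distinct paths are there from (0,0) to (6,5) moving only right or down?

305

r\c   0   1   2   3   4   5
  0   1   1   1   1   0   0
  1   1   2   3   4   4   4
  2   1   3   6  10  14  18
  3   1   4  10  20  34  52
  4   1   5   0  20  54 106
  5   1   6   6  26  80 186
  6   1   7  13  39 119 305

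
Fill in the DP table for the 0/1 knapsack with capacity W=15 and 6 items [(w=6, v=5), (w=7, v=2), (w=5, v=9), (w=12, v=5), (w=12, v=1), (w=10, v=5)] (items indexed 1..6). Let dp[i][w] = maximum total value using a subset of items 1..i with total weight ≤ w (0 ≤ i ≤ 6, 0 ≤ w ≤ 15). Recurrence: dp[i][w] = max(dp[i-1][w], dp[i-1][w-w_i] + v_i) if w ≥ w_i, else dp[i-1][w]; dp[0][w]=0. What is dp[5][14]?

14

i\w   0   1   2   3   4   5   6   7   8   9  10  11  12  13  14  15
  0   0   0   0   0   0   0   0   0   0   0   0   0   0   0   0   0
  1   0   0   0   0   0   0   5   5   5   5   5   5   5   5   5   5
  2   0   0   0   0   0   0   5   5   5   5   5   5   5   7   7   7
  3   0   0   0   0   0   9   9   9   9   9   9  14  14  14  14  14
  4   0   0   0   0   0   9   9   9   9   9   9  14  14  14  14  14
  5   0   0   0   0   0   9   9   9   9   9   9  14  14  14  14  14
  6   0   0   0   0   0   9   9   9   9   9   9  14  14  14  14  14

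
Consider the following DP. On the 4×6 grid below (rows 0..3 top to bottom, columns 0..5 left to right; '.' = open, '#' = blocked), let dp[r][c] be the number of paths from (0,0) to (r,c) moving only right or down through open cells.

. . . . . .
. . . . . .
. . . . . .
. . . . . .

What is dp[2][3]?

10

r\c   0   1   2   3   4   5
  0   1   1   1   1   1   1
  1   1   2   3   4   5   6
  2   1   3   6  10  15  21
  3   1   4  10  20  35  56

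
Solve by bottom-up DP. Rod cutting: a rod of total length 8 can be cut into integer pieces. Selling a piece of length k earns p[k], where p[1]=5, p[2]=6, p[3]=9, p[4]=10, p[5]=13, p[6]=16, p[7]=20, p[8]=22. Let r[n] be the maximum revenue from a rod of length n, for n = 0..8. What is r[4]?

20

   n    0    1    2    3    4    5    6    7    8
r[n]    0    5   10   15   20   25   30   35   40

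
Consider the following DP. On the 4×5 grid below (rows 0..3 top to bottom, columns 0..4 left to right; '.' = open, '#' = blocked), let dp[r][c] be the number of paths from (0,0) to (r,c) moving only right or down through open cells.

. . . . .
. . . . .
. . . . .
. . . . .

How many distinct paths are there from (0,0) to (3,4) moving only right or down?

r\c   0   1   2   3   4
  0   1   1   1   1   1
  1   1   2   3   4   5
  2   1   3   6  10  15
  3   1   4  10  20  35

35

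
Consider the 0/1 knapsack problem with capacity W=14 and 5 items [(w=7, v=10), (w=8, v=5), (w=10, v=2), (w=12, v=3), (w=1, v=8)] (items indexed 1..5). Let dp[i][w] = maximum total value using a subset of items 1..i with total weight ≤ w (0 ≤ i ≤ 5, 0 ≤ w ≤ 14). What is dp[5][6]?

i\w   0   1   2   3   4   5   6   7   8   9  10  11  12  13  14
  0   0   0   0   0   0   0   0   0   0   0   0   0   0   0   0
  1   0   0   0   0   0   0   0  10  10  10  10  10  10  10  10
  2   0   0   0   0   0   0   0  10  10  10  10  10  10  10  10
  3   0   0   0   0   0   0   0  10  10  10  10  10  10  10  10
  4   0   0   0   0   0   0   0  10  10  10  10  10  10  10  10
  5   0   8   8   8   8   8   8  10  18  18  18  18  18  18  18

8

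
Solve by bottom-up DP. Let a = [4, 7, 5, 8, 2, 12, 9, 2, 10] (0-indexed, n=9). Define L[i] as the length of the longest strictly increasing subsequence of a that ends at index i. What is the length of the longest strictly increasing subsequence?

5

   i    0    1    2    3    4    5    6    7    8
a[i]    4    7    5    8    2   12    9    2   10
L[i]    1    2    2    3    1    4    4    1    5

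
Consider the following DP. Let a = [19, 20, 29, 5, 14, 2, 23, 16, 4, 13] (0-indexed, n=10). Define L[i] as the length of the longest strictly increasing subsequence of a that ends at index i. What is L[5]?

   i    0    1    2    3    4    5    6    7    8    9
a[i]   19   20   29    5   14    2   23   16    4   13
L[i]    1    2    3    1    2    1    3    3    2    3

1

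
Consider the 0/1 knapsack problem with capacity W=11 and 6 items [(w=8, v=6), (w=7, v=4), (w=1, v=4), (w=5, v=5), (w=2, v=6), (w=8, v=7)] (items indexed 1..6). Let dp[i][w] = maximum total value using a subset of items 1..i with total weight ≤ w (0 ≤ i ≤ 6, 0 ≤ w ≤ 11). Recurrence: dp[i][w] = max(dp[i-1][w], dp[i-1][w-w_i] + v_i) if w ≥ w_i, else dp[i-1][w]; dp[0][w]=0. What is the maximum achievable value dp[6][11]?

i\w   0   1   2   3   4   5   6   7   8   9  10  11
  0   0   0   0   0   0   0   0   0   0   0   0   0
  1   0   0   0   0   0   0   0   0   6   6   6   6
  2   0   0   0   0   0   0   0   4   6   6   6   6
  3   0   4   4   4   4   4   4   4   8  10  10  10
  4   0   4   4   4   4   5   9   9   9  10  10  10
  5   0   4   6  10  10  10  10  11  15  15  15  16
  6   0   4   6  10  10  10  10  11  15  15  15  17

17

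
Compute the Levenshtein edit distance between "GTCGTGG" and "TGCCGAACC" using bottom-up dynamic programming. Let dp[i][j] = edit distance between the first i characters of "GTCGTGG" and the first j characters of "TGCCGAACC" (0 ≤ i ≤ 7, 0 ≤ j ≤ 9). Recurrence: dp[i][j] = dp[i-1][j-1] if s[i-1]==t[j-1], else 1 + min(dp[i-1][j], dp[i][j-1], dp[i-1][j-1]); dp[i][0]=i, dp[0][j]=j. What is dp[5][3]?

   ''  T  G  C  C  G  A  A  C  C
''  0  1  2  3  4  5  6  7  8  9
 G  1  1  1  2  3  4  5  6  7  8
 T  2  1  2  2  3  4  5  6  7  8
 C  3  2  2  2  2  3  4  5  6  7
 G  4  3  2  3  3  2  3  4  5  6
 T  5  4  3  3  4  3  3  4  5  6
 G  6  5  4  4  4  4  4  4  5  6
 G  7  6  5  5  5  4  5  5  5  6

3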